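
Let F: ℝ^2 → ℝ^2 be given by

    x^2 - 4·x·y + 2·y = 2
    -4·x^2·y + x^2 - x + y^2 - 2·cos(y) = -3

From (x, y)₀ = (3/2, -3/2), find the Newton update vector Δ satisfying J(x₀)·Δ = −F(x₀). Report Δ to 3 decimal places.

(-0.218, 1.071)

At (3/2, -3/2): F = (6.250, 19.35853).
Jacobian J = [[2·x - 4·y, -4·x + 2], [-8·x·y + 2·x - 1, -4·x^2 + 2·y + 2·sin(y)]].
At the point, J = [[9.000, -4.000], [20.000, -13.99499]] (det J = -45.95491).
Solving J·Δ = −F gives Δ = (-0.218, 1.071).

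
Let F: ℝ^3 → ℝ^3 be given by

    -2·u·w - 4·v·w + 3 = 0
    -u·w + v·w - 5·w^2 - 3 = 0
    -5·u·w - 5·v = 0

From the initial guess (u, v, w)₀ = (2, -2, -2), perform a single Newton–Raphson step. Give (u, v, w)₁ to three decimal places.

(0.574, -1.266, -0.793)

At (2, -2, -2): F = (-5.000, -15.000, 30.000).
Jacobian J = [[-2·w, -4·w, -2·u - 4·v], [-w, w, -u + v - 10·w], [-5·w, -5, -5·u]].
At the point, J = [[4.000, 8.000, 4.000], [2.000, -2.000, 16.000], [10.000, -5.000, -10.000]] (det J = 1880.000).
Solving J·Δ = −F gives Δ = (-1.426, 0.734, 1.207).
Then the next iterate is (u, v, w)₁ = (0.574, -1.266, -0.793).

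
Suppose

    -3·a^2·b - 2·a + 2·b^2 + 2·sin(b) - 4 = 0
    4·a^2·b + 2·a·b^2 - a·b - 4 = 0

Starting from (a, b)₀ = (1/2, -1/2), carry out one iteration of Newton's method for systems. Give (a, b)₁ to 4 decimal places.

At (1/2, -1/2): F = (-5.083851, -4.0000).
Jacobian J = [[-6·a·b - 2, -3·a^2 + 4·b + 2·cos(b)], [8·a·b + 2·b^2 - b, 4·a^2 + 4·a·b - a]].
At the point, J = [[-0.5000, -0.994835], [-1.0000, -0.5000]] (det J = -0.744835).
Solving J·Δ = −F gives Δ = (-1.9298, -4.1403).
Then the next iterate is (a, b)₁ = (-1.4298, -4.6403).

(-1.4298, -4.6403)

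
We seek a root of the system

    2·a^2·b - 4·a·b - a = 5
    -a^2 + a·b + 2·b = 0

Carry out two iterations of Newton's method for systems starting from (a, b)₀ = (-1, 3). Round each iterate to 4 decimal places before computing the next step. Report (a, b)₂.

(-0.9157, 0.7690)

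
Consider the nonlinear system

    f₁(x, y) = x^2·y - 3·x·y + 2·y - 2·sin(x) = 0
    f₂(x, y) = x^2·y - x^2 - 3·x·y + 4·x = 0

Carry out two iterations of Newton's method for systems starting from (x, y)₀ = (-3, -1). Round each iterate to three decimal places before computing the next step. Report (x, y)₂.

At (-3, -1): F = (-19.71776, -39.000).
Jacobian J = [[2·x·y - 3·y - 2·cos(x), x^2 - 3·x + 2], [2·x·y - 2·x - 3·y + 4, x^2 - 3·x]].
At the point, J = [[10.97998, 20.000], [19.000, 18.000]] (det J = -182.36027).
Solving J·Δ = −F gives Δ = (2.331, -0.294).
Then the next iterate is (x, y)₁ = (-0.669, -1.294).
Round to (-0.669, -1.294) and repeat: F = (-4.52380, -6.29976), J = [[4.04449, 4.45456], [10.95137, 2.45456]].
Δ = (0.436, 0.619), so (x, y)₂ = (-0.233, -0.675).

(-0.233, -0.675)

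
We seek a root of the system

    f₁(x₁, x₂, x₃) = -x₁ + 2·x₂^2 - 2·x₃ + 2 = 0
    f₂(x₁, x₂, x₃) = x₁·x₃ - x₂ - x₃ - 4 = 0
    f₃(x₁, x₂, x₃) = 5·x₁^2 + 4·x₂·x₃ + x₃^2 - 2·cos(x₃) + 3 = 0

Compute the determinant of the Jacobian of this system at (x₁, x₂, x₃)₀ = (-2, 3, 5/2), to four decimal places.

J = [[-1, 4·x₂, -2], [x₃, -1, x₁ - 1], [10·x₁, 4·x₃, 4·x₂ + 2·x₃ + 2·sin(x₃)]].
At the point, J = [[-1.0000, 12.0000, -2.0000], [2.5000, -1.0000, -3.0000], [-20.0000, 10.0000, 18.196944]].
det J = 152.2886.

152.2886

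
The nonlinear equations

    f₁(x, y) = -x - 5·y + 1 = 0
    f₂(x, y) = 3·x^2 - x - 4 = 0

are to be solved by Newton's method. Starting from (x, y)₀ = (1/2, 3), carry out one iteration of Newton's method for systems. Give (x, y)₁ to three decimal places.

At (1/2, 3): F = (-14.500, -3.750).
Jacobian J = [[-1, -5], [6·x - 1, 0]].
At the point, J = [[-1.000, -5.000], [2.000, 0.000]] (det J = 10.000).
Solving J·Δ = −F gives Δ = (1.875, -3.275).
Then the next iterate is (x, y)₁ = (2.375, -0.275).

(2.375, -0.275)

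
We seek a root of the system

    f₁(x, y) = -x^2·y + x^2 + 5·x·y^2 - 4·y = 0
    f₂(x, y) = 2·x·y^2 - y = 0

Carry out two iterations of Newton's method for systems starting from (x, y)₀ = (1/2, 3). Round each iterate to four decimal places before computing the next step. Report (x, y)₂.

At (1/2, 3): F = (10.0000, 6.0000).
Jacobian J = [[-2·x·y + 2·x + 5·y^2, -x^2 + 10·x·y - 4], [2·y^2, 4·x·y - 1]].
At the point, J = [[43.0000, 10.7500], [18.0000, 5.0000]] (det J = 21.5000).
Solving J·Δ = −F gives Δ = (0.6744, -3.6279).
Then the next iterate is (x, y)₁ = (1.1744, -0.6279).
Round to (1.1744, -0.6279) and repeat: F = (7.071910, 1.553934), J = [[5.794904, -12.753273], [0.788517, -3.949623]].
Δ = (-0.6323, 0.2672), so (x, y)₂ = (0.5421, -0.3607).

(0.5421, -0.3607)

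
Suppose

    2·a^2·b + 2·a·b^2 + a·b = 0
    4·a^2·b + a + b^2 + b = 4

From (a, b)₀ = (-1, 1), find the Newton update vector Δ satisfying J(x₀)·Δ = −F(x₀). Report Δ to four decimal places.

At (-1, 1): F = (-1.0000, 1.0000).
Jacobian J = [[4·a·b + 2·b^2 + b, 2·a^2 + 4·a·b + a], [8·a·b + 1, 4·a^2 + 2·b + 1]].
At the point, J = [[-1.0000, -3.0000], [-7.0000, 7.0000]] (det J = -28.0000).
Solving J·Δ = −F gives Δ = (-0.1429, -0.2857).

(-0.1429, -0.2857)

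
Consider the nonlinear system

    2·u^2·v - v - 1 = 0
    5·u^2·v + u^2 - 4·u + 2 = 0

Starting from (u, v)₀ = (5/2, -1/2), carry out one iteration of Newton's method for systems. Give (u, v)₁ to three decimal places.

(2.036, -0.115)

At (5/2, -1/2): F = (-6.750, -17.375).
Jacobian J = [[4·u·v, 2·u^2 - 1], [10·u·v + 2·u - 4, 5·u^2]].
At the point, J = [[-5.000, 11.500], [-11.500, 31.250]] (det J = -24.000).
Solving J·Δ = −F gives Δ = (-0.464, 0.385).
Then the next iterate is (u, v)₁ = (2.036, -0.115).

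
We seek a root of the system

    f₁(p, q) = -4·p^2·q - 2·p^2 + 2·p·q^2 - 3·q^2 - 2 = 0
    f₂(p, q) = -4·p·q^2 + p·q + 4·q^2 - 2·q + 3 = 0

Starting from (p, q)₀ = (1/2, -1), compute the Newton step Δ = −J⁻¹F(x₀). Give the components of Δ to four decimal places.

(-0.0357, 1.2143)

At (1/2, -1): F = (-3.5000, 6.5000).
Jacobian J = [[-8·p·q - 4·p + 2·q^2, -4·p^2 + 4·p·q - 6·q], [-4·q^2 + q, -8·p·q + p + 8·q - 2]].
At the point, J = [[4.0000, 3.0000], [-5.0000, -5.5000]] (det J = -7.0000).
Solving J·Δ = −F gives Δ = (-0.0357, 1.2143).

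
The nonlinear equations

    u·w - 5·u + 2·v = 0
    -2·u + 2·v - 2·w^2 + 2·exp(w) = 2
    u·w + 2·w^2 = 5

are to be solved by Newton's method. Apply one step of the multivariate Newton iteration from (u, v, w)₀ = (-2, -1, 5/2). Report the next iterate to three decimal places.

(-1.187, -2.050, 1.933)

At (-2, -1, 5/2): F = (3.000, 11.86499, 2.500).
Jacobian J = [[w - 5, 2, u], [-2, 2, -4·w + 2·exp(w)], [w, 0, u + 4·w]].
At the point, J = [[-2.500, 2.000, -2.000], [-2.000, 2.000, 14.36499], [2.500, 0.000, 8.000]] (det J = 73.82494).
Solving J·Δ = −F gives Δ = (0.813, -1.050, -0.567).
Then the next iterate is (u, v, w)₁ = (-1.187, -2.050, 1.933).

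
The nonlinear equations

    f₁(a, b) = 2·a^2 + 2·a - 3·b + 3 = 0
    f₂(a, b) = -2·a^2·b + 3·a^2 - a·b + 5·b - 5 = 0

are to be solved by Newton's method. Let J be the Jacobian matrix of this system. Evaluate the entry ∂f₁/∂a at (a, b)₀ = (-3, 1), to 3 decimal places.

-10.000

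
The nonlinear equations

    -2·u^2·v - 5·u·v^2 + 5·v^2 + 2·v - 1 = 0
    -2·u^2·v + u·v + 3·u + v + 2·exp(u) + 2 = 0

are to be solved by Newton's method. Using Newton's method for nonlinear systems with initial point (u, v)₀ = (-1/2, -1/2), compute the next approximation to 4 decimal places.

(-1.1314, -0.2424)

At (-1/2, -1/2): F = (0.1250, 1.713061).
Jacobian J = [[-4·u·v - 5·v^2, -2·u^2 - 10·u·v + 10·v + 2], [-4·u·v + v + 2·exp(u) + 3, -2·u^2 + u + 1]].
At the point, J = [[-2.2500, -6.0000], [2.713061, 0.0000]] (det J = 16.278368).
Solving J·Δ = −F gives Δ = (-0.6314, 0.2576).
Then the next iterate is (u, v)₁ = (-1.1314, -0.2424).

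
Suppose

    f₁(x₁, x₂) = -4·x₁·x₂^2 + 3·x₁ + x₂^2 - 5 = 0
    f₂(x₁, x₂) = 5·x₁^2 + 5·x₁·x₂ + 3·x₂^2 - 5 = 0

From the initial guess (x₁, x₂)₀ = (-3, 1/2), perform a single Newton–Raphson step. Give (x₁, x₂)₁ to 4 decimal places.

At (-3, 1/2): F = (-10.7500, 33.2500).
Jacobian J = [[-4·x₂^2 + 3, -8·x₁·x₂ + 2·x₂], [10·x₁ + 5·x₂, 5·x₁ + 6·x₂]].
At the point, J = [[2.0000, 13.0000], [-27.5000, -12.0000]] (det J = 333.5000).
Solving J·Δ = −F gives Δ = (0.9093, 0.6870).
Then the next iterate is (x₁, x₂)₁ = (-2.0907, 1.1870).

(-2.0907, 1.1870)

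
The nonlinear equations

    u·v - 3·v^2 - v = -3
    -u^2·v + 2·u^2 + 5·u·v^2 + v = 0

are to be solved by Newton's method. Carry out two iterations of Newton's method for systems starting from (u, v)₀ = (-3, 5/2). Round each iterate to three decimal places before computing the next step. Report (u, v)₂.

At (-3, 5/2): F = (-25.750, -95.750).
Jacobian J = [[v, u - 6·v - 1], [-2·u·v + 4·u + 5·v^2, -u^2 + 10·u·v + 1]].
At the point, J = [[2.500, -19.000], [34.250, -83.000]] (det J = 443.250).
Solving J·Δ = −F gives Δ = (-0.717, -1.450).
Then the next iterate is (u, v)₁ = (-3.717, 1.050).
Round to (-3.717, 1.050) and repeat: F = (-5.26035, -6.31468), J = [[1.050, -11.017], [-1.54980, -51.84459]].
Δ = (2.841, -0.207), so (u, v)₂ = (-0.876, 0.843).

(-0.876, 0.843)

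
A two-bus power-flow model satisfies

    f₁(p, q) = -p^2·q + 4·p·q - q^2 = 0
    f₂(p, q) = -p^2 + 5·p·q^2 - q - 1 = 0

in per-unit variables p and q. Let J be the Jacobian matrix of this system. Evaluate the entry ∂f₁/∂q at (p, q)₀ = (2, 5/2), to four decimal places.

∂f₁/∂q = -p^2 + 4·p - 2·q.
At (2, 5/2) this is -1.0000.

-1.0000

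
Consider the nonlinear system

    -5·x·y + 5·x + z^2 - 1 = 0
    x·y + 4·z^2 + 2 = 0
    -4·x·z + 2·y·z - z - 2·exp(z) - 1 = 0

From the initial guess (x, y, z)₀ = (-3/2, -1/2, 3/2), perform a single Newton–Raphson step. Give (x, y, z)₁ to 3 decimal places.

At (-3/2, -1/2, 3/2): F = (-10.000, 11.750, -3.96338).
Jacobian J = [[-5·y + 5, -5·x, 2·z], [y, x, 8·z], [-4·z, 2·z, -4·x + 2·y - 2·exp(z) - 1]].
At the point, J = [[7.500, 7.500, 3.000], [-0.500, -1.500, 12.000], [-6.000, 3.000, -4.96338]] (det J = -804.27466).
Solving J·Δ = −F gives Δ = (0.565, 1.096, -0.819).
Then the next iterate is (x, y, z)₁ = (-0.935, 0.596, 0.681).

(-0.935, 0.596, 0.681)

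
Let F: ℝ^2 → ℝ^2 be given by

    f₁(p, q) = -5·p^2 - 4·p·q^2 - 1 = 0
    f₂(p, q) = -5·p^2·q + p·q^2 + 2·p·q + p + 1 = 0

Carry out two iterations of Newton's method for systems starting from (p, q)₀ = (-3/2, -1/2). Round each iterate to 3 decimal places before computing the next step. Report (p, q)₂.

At (-3/2, -1/2): F = (-10.750, 6.250).
Jacobian J = [[-10·p - 4·q^2, -8·p·q], [-10·p·q + q^2 + 2·q + 1, -5·p^2 + 2·p·q + 2·p]].
At the point, J = [[14.000, -6.000], [-7.250, -12.750]] (det J = -222.000).
Solving J·Δ = −F gives Δ = (0.786, 0.043).
Then the next iterate is (p, q)₁ = (-0.714, -0.457).
Round to (-0.714, -0.457) and repeat: F = (-2.95251, 1.95436), J = [[6.30460, -2.61038], [-2.96813, -3.32438]].
Δ = (0.520, 0.124), so (p, q)₂ = (-0.194, -0.333).

(-0.194, -0.333)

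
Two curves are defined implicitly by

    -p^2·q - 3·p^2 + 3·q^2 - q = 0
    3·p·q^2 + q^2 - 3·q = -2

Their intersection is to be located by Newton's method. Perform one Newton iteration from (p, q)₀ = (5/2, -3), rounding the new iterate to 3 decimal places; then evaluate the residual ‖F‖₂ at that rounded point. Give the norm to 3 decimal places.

At (5/2, -3): F = (30.000, 87.500).
Jacobian J = [[-2·p·q - 6·p, -p^2 + 6·q - 1], [3·q^2, 6·p·q + 2·q - 3]].
At the point, J = [[0.000, -25.250], [27.000, -54.000]] (det J = 681.750).
Solving J·Δ = −F gives Δ = (-0.865, 1.188).
Then the next iterate is (p, q)₁ = (1.635, -1.812).
Re-evaluating at (1.635, -1.812): F = (8.48624, 26.82415), so ‖F‖₂ = 28.135.

28.135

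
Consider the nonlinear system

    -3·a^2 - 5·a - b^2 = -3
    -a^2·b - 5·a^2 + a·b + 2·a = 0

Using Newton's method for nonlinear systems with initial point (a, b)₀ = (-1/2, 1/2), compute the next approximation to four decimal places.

(0.1316, 3.7368)

At (-1/2, 1/2): F = (4.5000, -2.6250).
Jacobian J = [[-6·a - 5, -2·b], [-2·a·b - 10·a + b + 2, -a^2 + a]].
At the point, J = [[-2.0000, -1.0000], [8.0000, -0.7500]] (det J = 9.5000).
Solving J·Δ = −F gives Δ = (0.6316, 3.2368).
Then the next iterate is (a, b)₁ = (0.1316, 3.7368).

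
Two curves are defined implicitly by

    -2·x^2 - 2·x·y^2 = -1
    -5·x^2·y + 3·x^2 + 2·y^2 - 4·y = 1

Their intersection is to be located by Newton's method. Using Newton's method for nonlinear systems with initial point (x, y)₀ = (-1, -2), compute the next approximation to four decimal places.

(-0.2500, -1.5000)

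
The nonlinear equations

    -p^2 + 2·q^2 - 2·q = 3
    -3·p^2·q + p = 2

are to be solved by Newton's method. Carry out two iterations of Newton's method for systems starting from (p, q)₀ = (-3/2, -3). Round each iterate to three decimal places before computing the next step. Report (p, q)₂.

(-1.062, -1.098)

At (-3/2, -3): F = (18.750, 16.750).
Jacobian J = [[-2·p, 4·q - 2], [-6·p·q + 1, -3·p^2]].
At the point, J = [[3.000, -14.000], [-26.000, -6.750]] (det J = -384.250).
Solving J·Δ = −F gives Δ = (0.281, 1.399).
Then the next iterate is (p, q)₁ = (-1.219, -1.601).
Round to (-1.219, -1.601) and repeat: F = (3.84244, 3.91807), J = [[2.438, -8.404], [-10.70971, -4.45788]].
Δ = (0.157, 0.503), so (p, q)₂ = (-1.062, -1.098).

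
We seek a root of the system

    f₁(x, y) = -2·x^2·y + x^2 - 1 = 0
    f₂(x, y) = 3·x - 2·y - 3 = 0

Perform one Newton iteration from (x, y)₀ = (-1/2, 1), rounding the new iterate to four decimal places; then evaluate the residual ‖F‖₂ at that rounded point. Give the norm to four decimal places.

39.0000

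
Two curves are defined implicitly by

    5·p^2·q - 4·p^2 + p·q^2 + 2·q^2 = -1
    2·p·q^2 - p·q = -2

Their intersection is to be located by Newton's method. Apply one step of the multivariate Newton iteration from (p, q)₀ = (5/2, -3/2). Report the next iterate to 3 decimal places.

(1.615, -0.832)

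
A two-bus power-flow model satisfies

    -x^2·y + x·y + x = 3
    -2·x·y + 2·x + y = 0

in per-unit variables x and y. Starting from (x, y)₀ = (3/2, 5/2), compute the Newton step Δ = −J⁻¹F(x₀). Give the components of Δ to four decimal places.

(-0.9130, 0.3696)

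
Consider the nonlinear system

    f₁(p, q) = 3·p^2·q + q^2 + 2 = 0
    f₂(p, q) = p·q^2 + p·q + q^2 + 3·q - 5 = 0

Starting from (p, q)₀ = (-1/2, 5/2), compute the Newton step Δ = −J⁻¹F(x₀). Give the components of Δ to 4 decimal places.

At (-1/2, 5/2): F = (10.1250, 4.3750).
Jacobian J = [[6·p·q, 3·p^2 + 2·q], [q^2 + q, 2·p·q + p + 2·q + 3]].
At the point, J = [[-7.5000, 5.7500], [8.7500, 5.0000]] (det J = -87.8125).
Solving J·Δ = −F gives Δ = (0.2900, -1.3826).

(0.2900, -1.3826)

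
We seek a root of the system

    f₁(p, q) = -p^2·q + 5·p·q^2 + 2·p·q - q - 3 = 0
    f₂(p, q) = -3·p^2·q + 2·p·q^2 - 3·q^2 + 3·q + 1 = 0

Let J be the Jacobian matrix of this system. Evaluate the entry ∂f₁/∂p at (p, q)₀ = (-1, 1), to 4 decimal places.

9.0000

∂f₁/∂p = -2·p·q + 5·q^2 + 2·q.
At (-1, 1) this is 9.0000.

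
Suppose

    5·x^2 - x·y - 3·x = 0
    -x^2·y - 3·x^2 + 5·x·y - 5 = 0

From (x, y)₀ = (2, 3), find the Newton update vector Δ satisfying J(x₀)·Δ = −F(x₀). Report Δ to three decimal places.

At (2, 3): F = (8.000, 1.000).
Jacobian J = [[10·x - y - 3, -x], [-2·x·y - 6·x + 5·y, -x^2 + 5·x]].
At the point, J = [[14.000, -2.000], [-9.000, 6.000]] (det J = 66.000).
Solving J·Δ = −F gives Δ = (-0.758, -1.303).

(-0.758, -1.303)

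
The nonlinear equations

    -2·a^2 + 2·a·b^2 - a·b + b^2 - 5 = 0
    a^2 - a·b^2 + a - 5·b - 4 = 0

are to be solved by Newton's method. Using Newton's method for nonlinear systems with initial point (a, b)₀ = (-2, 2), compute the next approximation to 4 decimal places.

(-5.6786, -5.2500)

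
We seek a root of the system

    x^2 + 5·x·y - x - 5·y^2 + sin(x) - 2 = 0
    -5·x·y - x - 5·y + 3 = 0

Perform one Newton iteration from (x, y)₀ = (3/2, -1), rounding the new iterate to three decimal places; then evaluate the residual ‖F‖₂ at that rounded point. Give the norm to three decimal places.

3.886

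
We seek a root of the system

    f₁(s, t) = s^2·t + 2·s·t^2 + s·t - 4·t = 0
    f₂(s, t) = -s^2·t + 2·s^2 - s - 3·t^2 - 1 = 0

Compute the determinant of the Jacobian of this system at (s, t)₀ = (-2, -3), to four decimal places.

J = [[2·s·t + 2·t^2 + t, s^2 + 4·s·t + s - 4], [-2·s·t + 4·s - 1, -s^2 - 6·t]].
At the point, J = [[27.0000, 22.0000], [-21.0000, 14.0000]].
det J = 840.0000.

840.0000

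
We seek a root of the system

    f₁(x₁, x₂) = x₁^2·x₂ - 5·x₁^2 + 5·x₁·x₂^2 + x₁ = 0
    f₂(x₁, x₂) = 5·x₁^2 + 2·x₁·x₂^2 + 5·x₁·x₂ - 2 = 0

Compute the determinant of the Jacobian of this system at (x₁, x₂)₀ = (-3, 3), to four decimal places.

-2715.0000

J = [[2·x₁·x₂ - 10·x₁ + 5·x₂^2 + 1, x₁^2 + 10·x₁·x₂], [10·x₁ + 2·x₂^2 + 5·x₂, 4·x₁·x₂ + 5·x₁]].
At the point, J = [[58.0000, -81.0000], [3.0000, -51.0000]].
det J = -2715.0000.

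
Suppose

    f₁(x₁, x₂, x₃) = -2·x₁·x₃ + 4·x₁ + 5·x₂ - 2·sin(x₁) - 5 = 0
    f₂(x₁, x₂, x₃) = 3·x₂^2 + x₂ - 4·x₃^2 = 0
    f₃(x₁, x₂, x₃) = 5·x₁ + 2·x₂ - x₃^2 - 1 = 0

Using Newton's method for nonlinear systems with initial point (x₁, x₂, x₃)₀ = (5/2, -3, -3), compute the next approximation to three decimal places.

(2.364, -2.811, -2.366)

At (5/2, -3, -3): F = (3.80306, -12.000, -3.500).
Jacobian J = [[-2·x₃ - 2·cos(x₁) + 4, 5, -2·x₁], [0, 6·x₂ + 1, -8·x₃], [5, 2, -2·x₃]].
At the point, J = [[11.60229, 5.000, -5.000], [0.000, -17.000, 24.000], [5.000, 2.000, 6.000]] (det J = -1565.34308).
Solving J·Δ = −F gives Δ = (-0.136, 0.189, 0.634).
Then the next iterate is (x₁, x₂, x₃)₁ = (2.364, -2.811, -2.366).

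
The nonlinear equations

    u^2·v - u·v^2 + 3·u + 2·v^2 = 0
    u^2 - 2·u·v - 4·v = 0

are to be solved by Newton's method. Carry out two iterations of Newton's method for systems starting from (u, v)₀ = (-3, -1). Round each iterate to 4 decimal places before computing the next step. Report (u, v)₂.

At (-3, -1): F = (-13.0000, 7.0000).
Jacobian J = [[2·u·v - v^2 + 3, u^2 - 2·u·v + 4·v], [2·u - 2·v, -2·u - 4]].
At the point, J = [[8.0000, -1.0000], [-4.0000, 2.0000]] (det J = 12.0000).
Solving J·Δ = −F gives Δ = (1.5833, -0.3333).
Then the next iterate is (u, v)₁ = (-1.4167, -1.3333).
Round to (-1.4167, -1.3333) and repeat: F = (-0.852255, 3.562467), J = [[5.000083, -7.103933], [-0.1668, -1.1666]].
Δ = (3.7477, 2.5179), so (u, v)₂ = (2.3310, 1.1846).

(2.3310, 1.1846)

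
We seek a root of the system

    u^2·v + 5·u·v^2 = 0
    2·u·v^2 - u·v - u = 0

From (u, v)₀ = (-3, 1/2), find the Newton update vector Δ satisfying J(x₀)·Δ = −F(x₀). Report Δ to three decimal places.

(21.000, -6.000)

At (-3, 1/2): F = (0.750, 3.000).
Jacobian J = [[2·u·v + 5·v^2, u^2 + 10·u·v], [2·v^2 - v - 1, 4·u·v - u]].
At the point, J = [[-1.750, -6.000], [-1.000, -3.000]] (det J = -0.750).
Solving J·Δ = −F gives Δ = (21.000, -6.000).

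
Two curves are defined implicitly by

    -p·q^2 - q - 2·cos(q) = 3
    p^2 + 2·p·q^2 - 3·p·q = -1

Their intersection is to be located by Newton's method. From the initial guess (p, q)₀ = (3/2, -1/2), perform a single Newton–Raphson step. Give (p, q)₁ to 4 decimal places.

At (3/2, -1/2): F = (-4.630165, 6.2500).
Jacobian J = [[-q^2, -2·p·q + 2·sin(q) - 1], [2·p + 2·q^2 - 3·q, 4·p·q - 3·p]].
At the point, J = [[-0.2500, -0.458851], [5.0000, -7.5000]] (det J = 4.169255).
Solving J·Δ = −F gives Δ = (-9.0170, -5.1780).
Then the next iterate is (p, q)₁ = (-7.5170, -5.6780).

(-7.5170, -5.6780)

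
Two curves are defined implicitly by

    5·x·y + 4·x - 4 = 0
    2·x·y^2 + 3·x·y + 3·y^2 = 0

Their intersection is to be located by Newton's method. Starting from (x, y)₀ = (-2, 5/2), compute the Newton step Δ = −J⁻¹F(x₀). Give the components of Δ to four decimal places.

(-10.5135, -21.0473)

At (-2, 5/2): F = (-37.0000, -21.2500).
Jacobian J = [[5·y + 4, 5·x], [2·y^2 + 3·y, 4·x·y + 3·x + 6·y]].
At the point, J = [[16.5000, -10.0000], [20.0000, -11.0000]] (det J = 18.5000).
Solving J·Δ = −F gives Δ = (-10.5135, -21.0473).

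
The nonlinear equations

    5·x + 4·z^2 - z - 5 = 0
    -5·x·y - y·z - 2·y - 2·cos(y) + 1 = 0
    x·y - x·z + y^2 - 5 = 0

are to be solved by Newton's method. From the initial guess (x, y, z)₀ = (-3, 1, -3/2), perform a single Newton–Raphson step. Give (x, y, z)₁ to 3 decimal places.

(0.841, 1.342, -0.753)

At (-3, 1, -3/2): F = (-9.500, 14.41940, -11.500).
Jacobian J = [[5, 0, 8·z - 1], [-5·y, -5·x - z + 2·sin(y) - 2, -y], [y - z, x + 2·y, -x]].
At the point, J = [[5.000, 0.000, -13.000], [-5.000, 16.18294, -1.000], [2.500, -1.000, 3.000]] (det J = 698.68974).
Solving J·Δ = −F gives Δ = (3.841, 0.342, 0.747).
Then the next iterate is (x, y, z)₁ = (0.841, 1.342, -0.753).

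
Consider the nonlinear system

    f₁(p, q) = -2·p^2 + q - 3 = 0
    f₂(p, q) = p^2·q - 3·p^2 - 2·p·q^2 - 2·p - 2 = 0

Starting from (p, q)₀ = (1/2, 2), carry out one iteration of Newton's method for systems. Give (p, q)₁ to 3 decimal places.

At (1/2, 2): F = (-1.500, -7.250).
Jacobian J = [[-4·p, 1], [2·p·q - 6·p - 2·q^2 - 2, p^2 - 4·p·q]].
At the point, J = [[-2.000, 1.000], [-11.000, -3.750]] (det J = 18.500).
Solving J·Δ = −F gives Δ = (-0.696, 0.108).
Then the next iterate is (p, q)₁ = (-0.196, 2.108).

(-0.196, 2.108)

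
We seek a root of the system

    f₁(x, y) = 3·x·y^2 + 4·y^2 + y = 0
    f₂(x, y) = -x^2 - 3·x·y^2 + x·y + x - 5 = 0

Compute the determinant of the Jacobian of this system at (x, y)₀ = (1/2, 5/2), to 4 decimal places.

331.8750

J = [[3·y^2, 6·x·y + 8·y + 1], [-2·x - 3·y^2 + y + 1, -6·x·y + x]].
At the point, J = [[18.7500, 28.5000], [-16.2500, -7.0000]].
det J = 331.8750.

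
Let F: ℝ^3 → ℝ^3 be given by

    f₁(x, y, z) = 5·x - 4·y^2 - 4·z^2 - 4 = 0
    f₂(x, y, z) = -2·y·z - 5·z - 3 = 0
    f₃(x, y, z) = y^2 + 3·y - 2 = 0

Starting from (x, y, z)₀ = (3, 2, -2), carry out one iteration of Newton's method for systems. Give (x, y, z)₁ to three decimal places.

(-0.165, 0.857, -0.841)

At (3, 2, -2): F = (-21.000, 15.000, 8.000).
Jacobian J = [[5, -8·y, -8·z], [0, -2·z, -2·y - 5], [0, 2·y + 3, 0]].
At the point, J = [[5.000, -16.000, 16.000], [0.000, 4.000, -9.000], [0.000, 7.000, 0.000]] (det J = 315.000).
Solving J·Δ = −F gives Δ = (-3.165, -1.143, 1.159).
Then the next iterate is (x, y, z)₁ = (-0.165, 0.857, -0.841).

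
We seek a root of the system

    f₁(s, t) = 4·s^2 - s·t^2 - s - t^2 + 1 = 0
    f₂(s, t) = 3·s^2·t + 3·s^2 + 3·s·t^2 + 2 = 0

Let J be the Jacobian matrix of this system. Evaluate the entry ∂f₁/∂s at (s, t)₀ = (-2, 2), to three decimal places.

-21.000

∂f₁/∂s = 8·s - t^2 - 1.
At (-2, 2) this is -21.000.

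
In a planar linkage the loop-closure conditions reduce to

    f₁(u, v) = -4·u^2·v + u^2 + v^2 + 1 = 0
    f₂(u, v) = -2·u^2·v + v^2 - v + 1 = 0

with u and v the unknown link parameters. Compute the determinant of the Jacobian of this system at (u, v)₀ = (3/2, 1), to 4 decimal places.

-10.5000

J = [[-8·u·v + 2·u, -4·u^2 + 2·v], [-4·u·v, -2·u^2 + 2·v - 1]].
At the point, J = [[-9.0000, -7.0000], [-6.0000, -3.5000]].
det J = -10.5000.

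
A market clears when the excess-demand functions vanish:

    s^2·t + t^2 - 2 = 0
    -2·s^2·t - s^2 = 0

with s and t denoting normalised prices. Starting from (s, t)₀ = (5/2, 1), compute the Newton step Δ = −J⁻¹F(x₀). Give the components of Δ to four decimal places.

At (5/2, 1): F = (5.2500, -18.7500).
Jacobian J = [[2·s·t, s^2 + 2·t], [-4·s·t - 2·s, -2·s^2]].
At the point, J = [[5.0000, 8.2500], [-15.0000, -12.5000]] (det J = 61.2500).
Solving J·Δ = −F gives Δ = (-1.4541, 0.2449).

(-1.4541, 0.2449)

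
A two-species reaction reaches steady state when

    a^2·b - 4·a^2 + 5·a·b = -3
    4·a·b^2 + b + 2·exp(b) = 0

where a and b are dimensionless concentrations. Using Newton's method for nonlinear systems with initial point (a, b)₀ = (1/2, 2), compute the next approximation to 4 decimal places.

(-0.2536, 1.4650)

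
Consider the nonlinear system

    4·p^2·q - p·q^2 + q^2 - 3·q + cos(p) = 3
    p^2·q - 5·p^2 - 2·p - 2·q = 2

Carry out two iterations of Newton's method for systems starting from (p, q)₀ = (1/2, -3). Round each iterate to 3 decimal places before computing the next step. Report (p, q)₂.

(-1.377, -0.756)

At (1/2, -3): F = (8.37758, 1.000).
Jacobian J = [[8·p·q - q^2 - sin(p), 4·p^2 - 2·p·q + 2·q - 3], [2·p·q - 10·p - 2, p^2 - 2]].
At the point, J = [[-21.47943, -5.000], [-10.000, -1.750]] (det J = -12.41101).
Solving J·Δ = −F gives Δ = (-0.778, 5.019).
Then the next iterate is (p, q)₁ = (-0.278, 2.019).
Round to (-0.278, 2.019) and repeat: F = (-2.26166, -5.71238), J = [[-8.29218, 2.46970], [-0.34256, -1.92272]].
Δ = (-1.099, -2.775), so (p, q)₂ = (-1.377, -0.756).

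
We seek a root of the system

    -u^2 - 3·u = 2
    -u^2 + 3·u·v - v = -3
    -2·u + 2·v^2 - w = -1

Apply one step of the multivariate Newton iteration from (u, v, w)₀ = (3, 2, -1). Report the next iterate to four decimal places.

(0.7778, 0.7500, -2.5556)

At (3, 2, -1): F = (-20.0000, 10.0000, 4.0000).
Jacobian J = [[-2·u - 3, 0, 0], [-2·u + 3·v, 3·u - 1, 0], [-2, 4·v, -1]].
At the point, J = [[-9.0000, 0.0000, 0.0000], [0.0000, 8.0000, 0.0000], [-2.0000, 8.0000, -1.0000]] (det J = 72.0000).
Solving J·Δ = −F gives Δ = (-2.2222, -1.2500, -1.5556).
Then the next iterate is (u, v, w)₁ = (0.7778, 0.7500, -2.5556).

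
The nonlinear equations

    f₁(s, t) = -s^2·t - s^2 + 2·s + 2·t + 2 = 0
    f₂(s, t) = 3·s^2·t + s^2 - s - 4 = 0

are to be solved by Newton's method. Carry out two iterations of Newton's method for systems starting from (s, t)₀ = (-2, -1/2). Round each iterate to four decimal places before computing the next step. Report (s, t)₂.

At (-2, -1/2): F = (-5.0000, -4.0000).
Jacobian J = [[-2·s·t - 2·s + 2, -s^2 + 2], [6·s·t + 2·s - 1, 3·s^2]].
At the point, J = [[4.0000, -2.0000], [1.0000, 12.0000]] (det J = 50.0000).
Solving J·Δ = −F gives Δ = (1.3600, 0.2200).
Then the next iterate is (s, t)₁ = (-0.6400, -0.2800).
Round to (-0.6400, -0.2800) and repeat: F = (-0.134912, -3.294464), J = [[2.9216, 1.5904], [-1.2048, 1.2288]].
Δ = (-0.9215, 1.7776), so (s, t)₂ = (-1.5615, 1.4976).

(-1.5615, 1.4976)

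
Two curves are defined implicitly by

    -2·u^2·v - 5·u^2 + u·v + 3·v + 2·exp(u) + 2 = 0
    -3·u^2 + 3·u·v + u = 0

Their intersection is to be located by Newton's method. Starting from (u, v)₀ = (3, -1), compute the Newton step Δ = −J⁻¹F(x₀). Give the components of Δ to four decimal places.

At (3, -1): F = (9.171074, -33.0000).
Jacobian J = [[-4·u·v - 10·u + v + 2·exp(u), -2·u^2 + u + 3], [-6·u + 3·v + 1, 3·u]].
At the point, J = [[21.171074, -12.0000], [-20.0000, 9.0000]] (det J = -49.460335).
Solving J·Δ = −F gives Δ = (-6.3376, -10.4169).

(-6.3376, -10.4169)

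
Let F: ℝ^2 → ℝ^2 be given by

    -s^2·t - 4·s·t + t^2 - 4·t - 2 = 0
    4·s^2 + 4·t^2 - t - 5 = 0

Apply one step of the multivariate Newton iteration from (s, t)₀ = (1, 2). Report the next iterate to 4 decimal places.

(-0.2500, 1.8000)

At (1, 2): F = (-16.0000, 13.0000).
Jacobian J = [[-2·s·t - 4·t, -s^2 - 4·s + 2·t - 4], [8·s, 8·t - 1]].
At the point, J = [[-12.0000, -5.0000], [8.0000, 15.0000]] (det J = -140.0000).
Solving J·Δ = −F gives Δ = (-1.2500, -0.2000).
Then the next iterate is (s, t)₁ = (-0.2500, 1.8000).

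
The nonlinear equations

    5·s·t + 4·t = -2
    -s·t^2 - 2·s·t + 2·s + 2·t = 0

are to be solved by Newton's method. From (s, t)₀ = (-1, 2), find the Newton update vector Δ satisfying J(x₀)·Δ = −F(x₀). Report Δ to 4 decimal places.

(-0.1351, -1.3514)

At (-1, 2): F = (0.0000, 10.0000).
Jacobian J = [[5·t, 5·s + 4], [-t^2 - 2·t + 2, -2·s·t - 2·s + 2]].
At the point, J = [[10.0000, -1.0000], [-6.0000, 8.0000]] (det J = 74.0000).
Solving J·Δ = −F gives Δ = (-0.1351, -1.3514).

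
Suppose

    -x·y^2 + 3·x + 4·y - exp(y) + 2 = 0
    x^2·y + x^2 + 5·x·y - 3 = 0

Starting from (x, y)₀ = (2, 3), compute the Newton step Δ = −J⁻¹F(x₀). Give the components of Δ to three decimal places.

At (2, 3): F = (-18.08554, 43.000).
Jacobian J = [[-y^2 + 3, -2·x·y - exp(y) + 4], [2·x·y + 2·x + 5·y, x^2 + 5·x]].
At the point, J = [[-6.000, -28.08554], [31.000, 14.000]] (det J = 786.65164).
Solving J·Δ = −F gives Δ = (-1.213, -0.385).

(-1.213, -0.385)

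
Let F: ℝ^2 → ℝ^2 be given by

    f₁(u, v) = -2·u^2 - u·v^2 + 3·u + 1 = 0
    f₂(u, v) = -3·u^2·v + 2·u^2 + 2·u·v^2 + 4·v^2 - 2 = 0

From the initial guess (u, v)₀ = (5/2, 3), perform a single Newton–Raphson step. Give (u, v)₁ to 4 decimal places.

(2.0050, 1.7613)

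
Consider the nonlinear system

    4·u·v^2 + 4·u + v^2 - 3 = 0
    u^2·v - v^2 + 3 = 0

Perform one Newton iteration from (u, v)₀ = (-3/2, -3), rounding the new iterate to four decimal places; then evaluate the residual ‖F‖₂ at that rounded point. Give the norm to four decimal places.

11.0715

At (-3/2, -3): F = (-54.0000, -12.7500).
Jacobian J = [[4·v^2 + 4, 8·u·v + 2·v], [2·u·v, u^2 - 2·v]].
At the point, J = [[40.0000, 30.0000], [9.0000, 8.2500]] (det J = 60.0000).
Solving J·Δ = −F gives Δ = (1.0500, 0.4000).
Then the next iterate is (u, v)₁ = (-0.4500, -2.6000).
Re-evaluating at (-0.4500, -2.6000): F = (-10.2080, -4.2865), so ‖F‖₂ = 11.0715.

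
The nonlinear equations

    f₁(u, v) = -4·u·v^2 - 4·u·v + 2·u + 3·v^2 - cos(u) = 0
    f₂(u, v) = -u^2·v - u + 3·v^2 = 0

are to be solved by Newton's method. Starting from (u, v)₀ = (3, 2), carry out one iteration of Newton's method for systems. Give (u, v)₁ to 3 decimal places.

(2.143, 1.286)

At (3, 2): F = (-53.01001, -9.000).
Jacobian J = [[-4·v^2 - 4·v + sin(u) + 2, -8·u·v - 4·u + 6·v], [-2·u·v - 1, -u^2 + 6·v]].
At the point, J = [[-21.85888, -48.000], [-13.000, 3.000]] (det J = -689.57664).
Solving J·Δ = −F gives Δ = (-0.857, -0.714).
Then the next iterate is (u, v)₁ = (2.143, 1.286).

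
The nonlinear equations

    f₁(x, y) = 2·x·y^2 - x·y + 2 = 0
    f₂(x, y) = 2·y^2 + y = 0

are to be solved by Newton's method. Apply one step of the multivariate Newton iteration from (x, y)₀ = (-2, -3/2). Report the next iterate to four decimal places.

At (-2, -3/2): F = (-10.0000, 3.0000).
Jacobian J = [[2·y^2 - y, 4·x·y - x], [0, 4·y + 1]].
At the point, J = [[6.0000, 14.0000], [0.0000, -5.0000]] (det J = -30.0000).
Solving J·Δ = −F gives Δ = (0.2667, 0.6000).
Then the next iterate is (x, y)₁ = (-1.7333, -0.9000).

(-1.7333, -0.9000)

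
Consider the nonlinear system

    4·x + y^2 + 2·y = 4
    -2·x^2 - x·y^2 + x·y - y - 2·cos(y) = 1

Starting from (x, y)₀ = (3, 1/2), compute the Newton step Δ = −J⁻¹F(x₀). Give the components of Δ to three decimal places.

At (3, 1/2): F = (9.250, -20.50517).
Jacobian J = [[4, 2·y + 2], [-4·x - y^2 + y, -2·x·y + x + 2·sin(y) - 1]].
At the point, J = [[4.000, 3.000], [-11.750, -0.04115]] (det J = 35.08540).
Solving J·Δ = −F gives Δ = (-1.742, -0.760).

(-1.742, -0.760)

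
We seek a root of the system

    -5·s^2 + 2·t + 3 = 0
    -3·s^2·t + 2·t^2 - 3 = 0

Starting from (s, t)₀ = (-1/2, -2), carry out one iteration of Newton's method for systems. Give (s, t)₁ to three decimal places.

At (-1/2, -2): F = (-2.250, 6.500).
Jacobian J = [[-10·s, 2], [-6·s·t, -3·s^2 + 4·t]].
At the point, J = [[5.000, 2.000], [-6.000, -8.750]] (det J = -31.750).
Solving J·Δ = −F gives Δ = (0.211, 0.598).
Then the next iterate is (s, t)₁ = (-0.289, -1.402).

(-0.289, -1.402)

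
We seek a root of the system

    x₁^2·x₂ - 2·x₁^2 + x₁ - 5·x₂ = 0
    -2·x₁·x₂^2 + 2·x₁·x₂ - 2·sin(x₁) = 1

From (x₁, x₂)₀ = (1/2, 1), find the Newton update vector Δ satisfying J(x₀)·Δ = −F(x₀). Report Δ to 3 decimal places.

(-0.546, -1.000)

At (1/2, 1): F = (-4.750, -1.95885).
Jacobian J = [[2·x₁·x₂ - 4·x₁ + 1, x₁^2 - 5], [-2·x₂^2 + 2·x₂ - 2·cos(x₁), -4·x₁·x₂ + 2·x₁]].
At the point, J = [[0.000, -4.750], [-1.75517, -1.000]] (det J = -8.33703).
Solving J·Δ = −F gives Δ = (-0.546, -1.000).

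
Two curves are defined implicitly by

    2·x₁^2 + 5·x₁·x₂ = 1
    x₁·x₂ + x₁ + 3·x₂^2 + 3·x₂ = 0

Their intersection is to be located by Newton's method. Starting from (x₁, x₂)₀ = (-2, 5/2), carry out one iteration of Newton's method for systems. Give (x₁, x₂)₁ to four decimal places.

(-1.1075, 1.1016)

At (-2, 5/2): F = (-18.0000, 19.2500).
Jacobian J = [[4·x₁ + 5·x₂, 5·x₁], [x₂ + 1, x₁ + 6·x₂ + 3]].
At the point, J = [[4.5000, -10.0000], [3.5000, 16.0000]] (det J = 107.0000).
Solving J·Δ = −F gives Δ = (0.8925, -1.3984).
Then the next iterate is (x₁, x₂)₁ = (-1.1075, 1.1016).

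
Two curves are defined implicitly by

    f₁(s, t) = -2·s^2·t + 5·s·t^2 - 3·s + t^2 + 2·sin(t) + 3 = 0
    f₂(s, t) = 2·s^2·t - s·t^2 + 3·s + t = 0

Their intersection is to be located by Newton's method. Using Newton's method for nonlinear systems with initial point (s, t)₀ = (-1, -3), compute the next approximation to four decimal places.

At (-1, -3): F = (-24.282240, -3.0000).
Jacobian J = [[-4·s·t + 5·t^2 - 3, -2·s^2 + 10·s·t + 2·t + 2·cos(t)], [4·s·t - t^2 + 3, 2·s^2 - 2·s·t + 1]].
At the point, J = [[30.0000, 20.020015], [6.0000, -3.0000]] (det J = -210.120090).
Solving J·Δ = −F gives Δ = (0.6325, 0.2651).
Then the next iterate is (s, t)₁ = (-0.3675, -2.7349).

(-0.3675, -2.7349)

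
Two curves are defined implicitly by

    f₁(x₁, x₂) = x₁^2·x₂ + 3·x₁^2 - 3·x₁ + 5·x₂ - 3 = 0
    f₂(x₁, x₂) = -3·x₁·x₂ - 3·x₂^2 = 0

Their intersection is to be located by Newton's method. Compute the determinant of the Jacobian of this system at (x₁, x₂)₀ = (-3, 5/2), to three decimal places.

321.000

J = [[2·x₁·x₂ + 6·x₁ - 3, x₁^2 + 5], [-3·x₂, -3·x₁ - 6·x₂]].
At the point, J = [[-36.000, 14.000], [-7.500, -6.000]].
det J = 321.000.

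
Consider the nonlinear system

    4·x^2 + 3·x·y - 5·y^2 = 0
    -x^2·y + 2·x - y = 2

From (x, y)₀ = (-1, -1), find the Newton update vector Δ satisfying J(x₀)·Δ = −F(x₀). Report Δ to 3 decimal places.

(-0.455, -1.000)

At (-1, -1): F = (2.000, -2.000).
Jacobian J = [[8·x + 3·y, 3·x - 10·y], [-2·x·y + 2, -x^2 - 1]].
At the point, J = [[-11.000, 7.000], [0.000, -2.000]] (det J = 22.000).
Solving J·Δ = −F gives Δ = (-0.455, -1.000).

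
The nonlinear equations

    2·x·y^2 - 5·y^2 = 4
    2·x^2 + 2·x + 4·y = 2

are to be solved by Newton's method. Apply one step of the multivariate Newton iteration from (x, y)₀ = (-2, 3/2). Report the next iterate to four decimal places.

(-1.1736, 0.7396)

At (-2, 3/2): F = (-24.2500, 8.0000).
Jacobian J = [[2·y^2, 4·x·y - 10·y], [4·x + 2, 4]].
At the point, J = [[4.5000, -27.0000], [-6.0000, 4.0000]] (det J = -144.0000).
Solving J·Δ = −F gives Δ = (0.8264, -0.7604).
Then the next iterate is (x, y)₁ = (-1.1736, 0.7396).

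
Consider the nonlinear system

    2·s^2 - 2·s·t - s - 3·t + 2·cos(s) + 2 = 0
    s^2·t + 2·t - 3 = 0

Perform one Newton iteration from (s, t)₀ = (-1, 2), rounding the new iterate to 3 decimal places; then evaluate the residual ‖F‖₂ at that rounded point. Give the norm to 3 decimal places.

At (-1, 2): F = (4.08060, 3.000).
Jacobian J = [[4·s - 2·t - 2·sin(s) - 1, -2·s - 3], [2·s·t, s^2 + 2]].
At the point, J = [[-7.31706, -1.000], [-4.000, 3.000]] (det J = -25.95117).
Solving J·Δ = −F gives Δ = (0.587, -0.217).
Then the next iterate is (s, t)₁ = (-0.413, 1.783).
Re-evaluating at (-0.413, 1.783): F = (0.70974, 0.87012), so ‖F‖₂ = 1.123.

1.123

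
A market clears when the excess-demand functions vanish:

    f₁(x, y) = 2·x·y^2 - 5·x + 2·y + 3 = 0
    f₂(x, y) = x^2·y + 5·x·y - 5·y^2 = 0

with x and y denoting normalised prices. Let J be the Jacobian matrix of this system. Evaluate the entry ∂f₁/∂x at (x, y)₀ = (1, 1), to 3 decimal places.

∂f₁/∂x = 2·y^2 - 5.
At (1, 1) this is -3.000.

-3.000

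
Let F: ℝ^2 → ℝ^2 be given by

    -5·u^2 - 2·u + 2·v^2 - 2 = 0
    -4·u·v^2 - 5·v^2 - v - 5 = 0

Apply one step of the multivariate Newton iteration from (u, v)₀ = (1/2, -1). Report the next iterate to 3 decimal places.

At (1/2, -1): F = (-2.250, -11.000).
Jacobian J = [[-10·u - 2, 4·v], [-4·v^2, -8·u·v - 10·v - 1]].
At the point, J = [[-7.000, -4.000], [-4.000, 13.000]] (det J = -107.000).
Solving J·Δ = −F gives Δ = (-0.685, 0.636).
Then the next iterate is (u, v)₁ = (-0.185, -0.364).

(-0.185, -0.364)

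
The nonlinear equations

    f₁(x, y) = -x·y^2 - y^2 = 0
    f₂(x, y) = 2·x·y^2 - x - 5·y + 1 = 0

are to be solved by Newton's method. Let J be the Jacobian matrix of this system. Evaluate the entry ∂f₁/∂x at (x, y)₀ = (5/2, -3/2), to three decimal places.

-2.250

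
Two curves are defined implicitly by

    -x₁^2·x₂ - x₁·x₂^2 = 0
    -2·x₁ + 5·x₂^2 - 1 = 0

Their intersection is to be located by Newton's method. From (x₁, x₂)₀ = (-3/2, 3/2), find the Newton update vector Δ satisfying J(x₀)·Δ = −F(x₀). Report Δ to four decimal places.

(0.7794, -0.7794)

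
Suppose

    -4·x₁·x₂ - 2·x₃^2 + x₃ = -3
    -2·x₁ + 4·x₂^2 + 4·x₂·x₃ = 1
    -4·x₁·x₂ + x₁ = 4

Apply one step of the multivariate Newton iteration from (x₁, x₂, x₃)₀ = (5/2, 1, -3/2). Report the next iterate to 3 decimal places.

(-2.155, 1.246, -1.951)

At (5/2, 1, -3/2): F = (-13.000, -8.000, -11.500).
Jacobian J = [[-4·x₂, -4·x₁, -4·x₃ + 1], [-2, 8·x₂ + 4·x₃, 4·x₂], [-4·x₂ + 1, -4·x₁, 0]].
At the point, J = [[-4.000, -10.000, 7.000], [-2.000, 2.000, 4.000], [-3.000, -10.000, 0.000]] (det J = 142.000).
Solving J·Δ = −F gives Δ = (-4.655, 0.246, -0.451).
Then the next iterate is (x₁, x₂, x₃)₁ = (-2.155, 1.246, -1.951).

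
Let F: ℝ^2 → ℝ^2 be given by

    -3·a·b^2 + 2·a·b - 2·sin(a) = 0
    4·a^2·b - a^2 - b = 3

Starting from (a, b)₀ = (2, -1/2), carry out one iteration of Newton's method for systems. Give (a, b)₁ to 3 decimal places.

(1.386, -0.024)

At (2, -1/2): F = (-5.31859, -14.500).
Jacobian J = [[-3·b^2 + 2·b - 2·cos(a), -6·a·b + 2·a], [8·a·b - 2·a, 4·a^2 - 1]].
At the point, J = [[-0.91771, 10.000], [-12.000, 15.000]] (det J = 106.23441).
Solving J·Δ = −F gives Δ = (-0.614, 0.476).
Then the next iterate is (a, b)₁ = (1.386, -0.024).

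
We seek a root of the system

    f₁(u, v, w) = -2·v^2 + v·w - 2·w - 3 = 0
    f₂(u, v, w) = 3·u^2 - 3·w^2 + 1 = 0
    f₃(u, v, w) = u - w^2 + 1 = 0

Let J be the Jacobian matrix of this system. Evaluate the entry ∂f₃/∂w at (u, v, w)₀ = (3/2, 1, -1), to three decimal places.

∂f₃/∂w = -2·w.
At (3/2, 1, -1) this is 2.000.

2.000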